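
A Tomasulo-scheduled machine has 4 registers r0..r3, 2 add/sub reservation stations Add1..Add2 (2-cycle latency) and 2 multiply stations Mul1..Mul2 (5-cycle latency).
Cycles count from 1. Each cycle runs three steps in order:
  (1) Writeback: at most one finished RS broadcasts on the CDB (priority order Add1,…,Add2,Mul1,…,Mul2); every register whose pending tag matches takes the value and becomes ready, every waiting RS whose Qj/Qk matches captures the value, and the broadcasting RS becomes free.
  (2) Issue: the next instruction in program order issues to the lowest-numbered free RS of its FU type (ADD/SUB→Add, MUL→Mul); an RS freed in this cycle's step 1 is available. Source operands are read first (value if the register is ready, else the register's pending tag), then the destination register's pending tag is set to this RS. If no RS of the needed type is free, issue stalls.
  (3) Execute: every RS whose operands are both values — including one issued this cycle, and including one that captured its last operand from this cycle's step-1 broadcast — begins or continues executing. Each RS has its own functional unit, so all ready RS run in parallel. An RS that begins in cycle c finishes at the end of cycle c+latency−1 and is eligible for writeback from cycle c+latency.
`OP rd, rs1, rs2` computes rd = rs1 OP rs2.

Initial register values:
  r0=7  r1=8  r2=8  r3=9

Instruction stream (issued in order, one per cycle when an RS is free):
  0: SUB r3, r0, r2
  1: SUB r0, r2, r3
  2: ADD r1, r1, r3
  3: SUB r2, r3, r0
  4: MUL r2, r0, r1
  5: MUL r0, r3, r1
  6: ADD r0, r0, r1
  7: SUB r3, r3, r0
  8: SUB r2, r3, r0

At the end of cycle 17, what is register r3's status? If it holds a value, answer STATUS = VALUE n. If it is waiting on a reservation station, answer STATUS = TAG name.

  c1: issue SUB r3<-Add1  regs: r0:7,r1:8,r2:8,r3:Add1
  c2: issue SUB r0<-Add2  regs: r0:Add2,r1:8,r2:8,r3:Add1
  c3: CDB Add1=-1; issue ADD r1<-Add1  regs: r0:Add2,r1:Add1,r2:8,r3:-1
  c4: stall  regs: r0:Add2,r1:Add1,r2:8,r3:-1
  c5: CDB Add1=7; issue SUB r2<-Add1  regs: r0:Add2,r1:7,r2:Add1,r3:-1
  c6: CDB Add2=9; issue MUL r2<-Mul1  regs: r0:9,r1:7,r2:Mul1,r3:-1
  c7: issue MUL r0<-Mul2  regs: r0:Mul2,r1:7,r2:Mul1,r3:-1
  c8: CDB Add1=-10; issue ADD r0<-Add1  regs: r0:Add1,r1:7,r2:Mul1,r3:-1
  c9: issue SUB r3<-Add2  regs: r0:Add1,r1:7,r2:Mul1,r3:Add2
  c10: stall  regs: r0:Add1,r1:7,r2:Mul1,r3:Add2
  c11: CDB Mul1=63; stall  regs: r0:Add1,r1:7,r2:63,r3:Add2
  c12: CDB Mul2=-7; stall  regs: r0:Add1,r1:7,r2:63,r3:Add2
  c13: stall  regs: r0:Add1,r1:7,r2:63,r3:Add2
  c14: CDB Add1=0; issue SUB r2<-Add1  regs: r0:0,r1:7,r2:Add1,r3:Add2
  c15: -  regs: r0:0,r1:7,r2:Add1,r3:Add2
  c16: CDB Add2=-1  regs: r0:0,r1:7,r2:Add1,r3:-1
  c17: -  regs: r0:0,r1:7,r2:Add1,r3:-1

STATUS = VALUE -1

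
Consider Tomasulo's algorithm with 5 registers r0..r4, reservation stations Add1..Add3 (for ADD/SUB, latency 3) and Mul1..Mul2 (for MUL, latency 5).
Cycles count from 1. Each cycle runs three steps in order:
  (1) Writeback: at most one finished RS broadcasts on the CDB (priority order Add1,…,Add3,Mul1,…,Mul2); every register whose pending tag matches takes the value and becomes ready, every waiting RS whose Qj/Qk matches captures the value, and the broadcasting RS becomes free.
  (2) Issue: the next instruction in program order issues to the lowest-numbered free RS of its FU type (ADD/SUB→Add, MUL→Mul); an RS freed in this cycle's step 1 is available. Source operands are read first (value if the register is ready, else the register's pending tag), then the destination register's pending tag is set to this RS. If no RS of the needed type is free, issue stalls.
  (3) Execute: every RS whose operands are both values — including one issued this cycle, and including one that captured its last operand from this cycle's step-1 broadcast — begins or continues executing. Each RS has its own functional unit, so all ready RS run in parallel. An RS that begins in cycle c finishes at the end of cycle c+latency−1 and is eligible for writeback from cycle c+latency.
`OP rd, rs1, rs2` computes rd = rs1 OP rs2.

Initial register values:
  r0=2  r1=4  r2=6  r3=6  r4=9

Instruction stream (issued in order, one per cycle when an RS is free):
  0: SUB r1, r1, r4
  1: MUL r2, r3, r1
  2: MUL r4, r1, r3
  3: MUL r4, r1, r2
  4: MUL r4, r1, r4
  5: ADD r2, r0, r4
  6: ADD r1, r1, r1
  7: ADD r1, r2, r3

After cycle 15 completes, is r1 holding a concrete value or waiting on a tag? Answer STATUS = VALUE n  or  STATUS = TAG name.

STATUS = TAG Add3

c1: issue SUB r1<-Add1 | r0:2,r1:Add1,r2:6,r3:6,r4:9
c2: issue MUL r2<-Mul1 | r0:2,r1:Add1,r2:Mul1,r3:6,r4:9
c3: issue MUL r4<-Mul2 | r0:2,r1:Add1,r2:Mul1,r3:6,r4:Mul2
c4: CDB Add1=-5; stall | r0:2,r1:-5,r2:Mul1,r3:6,r4:Mul2
c5: stall | r0:2,r1:-5,r2:Mul1,r3:6,r4:Mul2
c6: stall | r0:2,r1:-5,r2:Mul1,r3:6,r4:Mul2
c7: stall | r0:2,r1:-5,r2:Mul1,r3:6,r4:Mul2
c8: stall | r0:2,r1:-5,r2:Mul1,r3:6,r4:Mul2
c9: CDB Mul1=-30; issue MUL r4<-Mul1 | r0:2,r1:-5,r2:-30,r3:6,r4:Mul1
c10: CDB Mul2=-30; issue MUL r4<-Mul2 | r0:2,r1:-5,r2:-30,r3:6,r4:Mul2
c11: issue ADD r2<-Add1 | r0:2,r1:-5,r2:Add1,r3:6,r4:Mul2
c12: issue ADD r1<-Add2 | r0:2,r1:Add2,r2:Add1,r3:6,r4:Mul2
c13: issue ADD r1<-Add3 | r0:2,r1:Add3,r2:Add1,r3:6,r4:Mul2
c14: CDB Mul1=150 | r0:2,r1:Add3,r2:Add1,r3:6,r4:Mul2
c15: CDB Add2=-10 | r0:2,r1:Add3,r2:Add1,r3:6,r4:Mul2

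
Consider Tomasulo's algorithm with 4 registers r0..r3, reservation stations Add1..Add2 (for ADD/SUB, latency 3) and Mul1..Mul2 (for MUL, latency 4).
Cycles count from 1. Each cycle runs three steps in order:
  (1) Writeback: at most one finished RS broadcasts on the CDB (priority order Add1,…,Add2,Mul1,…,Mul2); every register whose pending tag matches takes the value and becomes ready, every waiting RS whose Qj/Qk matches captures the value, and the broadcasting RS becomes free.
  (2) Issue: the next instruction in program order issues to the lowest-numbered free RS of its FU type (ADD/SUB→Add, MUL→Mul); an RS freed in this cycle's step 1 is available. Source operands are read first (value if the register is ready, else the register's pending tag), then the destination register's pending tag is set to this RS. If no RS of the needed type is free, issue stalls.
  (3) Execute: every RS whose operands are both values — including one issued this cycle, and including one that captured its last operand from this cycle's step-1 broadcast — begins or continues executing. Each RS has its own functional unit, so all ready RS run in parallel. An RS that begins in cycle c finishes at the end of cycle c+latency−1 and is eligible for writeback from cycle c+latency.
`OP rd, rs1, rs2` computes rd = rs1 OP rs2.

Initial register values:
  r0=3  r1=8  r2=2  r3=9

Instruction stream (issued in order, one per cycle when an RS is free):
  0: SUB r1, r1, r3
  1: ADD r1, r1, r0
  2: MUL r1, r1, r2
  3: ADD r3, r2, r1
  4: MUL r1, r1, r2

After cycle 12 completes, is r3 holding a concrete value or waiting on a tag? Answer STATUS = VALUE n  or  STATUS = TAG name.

STATUS = TAG Add1

c1: issue SUB r1<-Add1 | r0:3,r1:Add1,r2:2,r3:9
c2: issue ADD r1<-Add2 | r0:3,r1:Add2,r2:2,r3:9
c3: issue MUL r1<-Mul1 | r0:3,r1:Mul1,r2:2,r3:9
c4: CDB Add1=-1; issue ADD r3<-Add1 | r0:3,r1:Mul1,r2:2,r3:Add1
c5: issue MUL r1<-Mul2 | r0:3,r1:Mul2,r2:2,r3:Add1
c6: - | r0:3,r1:Mul2,r2:2,r3:Add1
c7: CDB Add2=2 | r0:3,r1:Mul2,r2:2,r3:Add1
c8: - | r0:3,r1:Mul2,r2:2,r3:Add1
c9: - | r0:3,r1:Mul2,r2:2,r3:Add1
c10: - | r0:3,r1:Mul2,r2:2,r3:Add1
c11: CDB Mul1=4 | r0:3,r1:Mul2,r2:2,r3:Add1
c12: - | r0:3,r1:Mul2,r2:2,r3:Add1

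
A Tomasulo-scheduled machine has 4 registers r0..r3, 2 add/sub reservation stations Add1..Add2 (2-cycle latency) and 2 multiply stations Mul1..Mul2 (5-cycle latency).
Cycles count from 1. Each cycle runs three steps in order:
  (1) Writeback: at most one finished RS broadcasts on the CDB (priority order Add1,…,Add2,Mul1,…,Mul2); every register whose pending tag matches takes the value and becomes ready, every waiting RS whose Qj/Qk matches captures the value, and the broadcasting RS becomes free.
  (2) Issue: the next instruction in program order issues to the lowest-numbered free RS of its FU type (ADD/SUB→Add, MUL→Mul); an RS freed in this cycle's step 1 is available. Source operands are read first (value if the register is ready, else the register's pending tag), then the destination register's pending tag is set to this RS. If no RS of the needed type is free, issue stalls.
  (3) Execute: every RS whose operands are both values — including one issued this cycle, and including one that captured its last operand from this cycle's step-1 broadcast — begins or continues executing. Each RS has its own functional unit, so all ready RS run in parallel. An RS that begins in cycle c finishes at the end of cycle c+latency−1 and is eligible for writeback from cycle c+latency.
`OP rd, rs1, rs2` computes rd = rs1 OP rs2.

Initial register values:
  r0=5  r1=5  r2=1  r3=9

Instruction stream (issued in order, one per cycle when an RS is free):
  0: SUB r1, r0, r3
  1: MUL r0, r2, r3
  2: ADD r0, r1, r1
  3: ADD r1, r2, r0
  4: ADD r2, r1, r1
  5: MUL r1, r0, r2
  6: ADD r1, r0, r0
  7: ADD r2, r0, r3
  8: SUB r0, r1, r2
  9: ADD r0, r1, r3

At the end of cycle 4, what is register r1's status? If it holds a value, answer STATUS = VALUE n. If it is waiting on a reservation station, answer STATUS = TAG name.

c1: issue SUB r1<-Add1 | r0:5,r1:Add1,r2:1,r3:9
c2: issue MUL r0<-Mul1 | r0:Mul1,r1:Add1,r2:1,r3:9
c3: CDB Add1=-4; issue ADD r0<-Add1 | r0:Add1,r1:-4,r2:1,r3:9
c4: issue ADD r1<-Add2 | r0:Add1,r1:Add2,r2:1,r3:9

STATUS = TAG Add2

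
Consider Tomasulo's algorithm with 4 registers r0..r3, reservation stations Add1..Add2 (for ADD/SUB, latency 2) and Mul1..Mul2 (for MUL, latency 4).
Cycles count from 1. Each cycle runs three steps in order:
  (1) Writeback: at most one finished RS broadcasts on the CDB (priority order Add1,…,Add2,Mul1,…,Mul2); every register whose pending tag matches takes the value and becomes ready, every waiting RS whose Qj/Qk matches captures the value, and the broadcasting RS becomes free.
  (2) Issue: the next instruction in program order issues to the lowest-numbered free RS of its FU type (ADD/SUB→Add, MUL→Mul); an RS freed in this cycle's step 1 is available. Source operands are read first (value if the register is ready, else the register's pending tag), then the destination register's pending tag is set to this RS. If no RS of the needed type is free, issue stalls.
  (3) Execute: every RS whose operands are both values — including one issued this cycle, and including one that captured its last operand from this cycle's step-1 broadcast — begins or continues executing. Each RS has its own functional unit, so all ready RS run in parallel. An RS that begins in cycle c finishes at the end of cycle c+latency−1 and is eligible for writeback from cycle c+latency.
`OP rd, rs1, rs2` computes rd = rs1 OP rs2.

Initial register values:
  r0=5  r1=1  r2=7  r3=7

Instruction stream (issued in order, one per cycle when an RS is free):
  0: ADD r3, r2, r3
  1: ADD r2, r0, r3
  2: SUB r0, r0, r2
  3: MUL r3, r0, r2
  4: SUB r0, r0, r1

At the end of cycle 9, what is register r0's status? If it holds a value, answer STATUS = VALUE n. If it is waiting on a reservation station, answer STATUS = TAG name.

c1: issue ADD r3<-Add1 | r0:5,r1:1,r2:7,r3:Add1
c2: issue ADD r2<-Add2 | r0:5,r1:1,r2:Add2,r3:Add1
c3: CDB Add1=14; issue SUB r0<-Add1 | r0:Add1,r1:1,r2:Add2,r3:14
c4: issue MUL r3<-Mul1 | r0:Add1,r1:1,r2:Add2,r3:Mul1
c5: CDB Add2=19; issue SUB r0<-Add2 | r0:Add2,r1:1,r2:19,r3:Mul1
c6: - | r0:Add2,r1:1,r2:19,r3:Mul1
c7: CDB Add1=-14 | r0:Add2,r1:1,r2:19,r3:Mul1
c8: - | r0:Add2,r1:1,r2:19,r3:Mul1
c9: CDB Add2=-15 | r0:-15,r1:1,r2:19,r3:Mul1

STATUS = VALUE -15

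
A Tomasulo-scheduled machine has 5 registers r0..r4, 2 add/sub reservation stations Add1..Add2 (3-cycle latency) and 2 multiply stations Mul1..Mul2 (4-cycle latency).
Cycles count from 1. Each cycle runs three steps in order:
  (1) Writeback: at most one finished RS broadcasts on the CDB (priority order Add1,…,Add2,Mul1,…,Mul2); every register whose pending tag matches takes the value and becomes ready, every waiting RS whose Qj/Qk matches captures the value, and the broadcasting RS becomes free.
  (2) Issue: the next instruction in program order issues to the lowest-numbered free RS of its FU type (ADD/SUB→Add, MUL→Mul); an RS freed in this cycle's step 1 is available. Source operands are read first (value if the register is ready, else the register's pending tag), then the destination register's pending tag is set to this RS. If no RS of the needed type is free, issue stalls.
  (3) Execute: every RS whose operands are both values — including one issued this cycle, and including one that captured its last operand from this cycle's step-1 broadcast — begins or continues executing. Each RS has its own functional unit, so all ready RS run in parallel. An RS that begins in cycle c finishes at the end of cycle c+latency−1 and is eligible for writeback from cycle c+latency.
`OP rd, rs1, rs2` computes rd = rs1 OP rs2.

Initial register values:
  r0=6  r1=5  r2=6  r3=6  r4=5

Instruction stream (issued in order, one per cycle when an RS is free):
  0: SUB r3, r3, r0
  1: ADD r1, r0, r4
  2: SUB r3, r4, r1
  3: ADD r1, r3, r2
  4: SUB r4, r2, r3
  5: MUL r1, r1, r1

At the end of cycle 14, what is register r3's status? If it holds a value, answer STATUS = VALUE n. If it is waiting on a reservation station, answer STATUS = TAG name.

  c1: issue SUB r3<-Add1  regs: r0:6,r1:5,r2:6,r3:Add1,r4:5
  c2: issue ADD r1<-Add2  regs: r0:6,r1:Add2,r2:6,r3:Add1,r4:5
  c3: stall  regs: r0:6,r1:Add2,r2:6,r3:Add1,r4:5
  c4: CDB Add1=0; issue SUB r3<-Add1  regs: r0:6,r1:Add2,r2:6,r3:Add1,r4:5
  c5: CDB Add2=11; issue ADD r1<-Add2  regs: r0:6,r1:Add2,r2:6,r3:Add1,r4:5
  c6: stall  regs: r0:6,r1:Add2,r2:6,r3:Add1,r4:5
  c7: stall  regs: r0:6,r1:Add2,r2:6,r3:Add1,r4:5
  c8: CDB Add1=-6; issue SUB r4<-Add1  regs: r0:6,r1:Add2,r2:6,r3:-6,r4:Add1
  c9: issue MUL r1<-Mul1  regs: r0:6,r1:Mul1,r2:6,r3:-6,r4:Add1
  c10: -  regs: r0:6,r1:Mul1,r2:6,r3:-6,r4:Add1
  c11: CDB Add1=12  regs: r0:6,r1:Mul1,r2:6,r3:-6,r4:12
  c12: CDB Add2=0  regs: r0:6,r1:Mul1,r2:6,r3:-6,r4:12
  c13: -  regs: r0:6,r1:Mul1,r2:6,r3:-6,r4:12
  c14: -  regs: r0:6,r1:Mul1,r2:6,r3:-6,r4:12

STATUS = VALUE -6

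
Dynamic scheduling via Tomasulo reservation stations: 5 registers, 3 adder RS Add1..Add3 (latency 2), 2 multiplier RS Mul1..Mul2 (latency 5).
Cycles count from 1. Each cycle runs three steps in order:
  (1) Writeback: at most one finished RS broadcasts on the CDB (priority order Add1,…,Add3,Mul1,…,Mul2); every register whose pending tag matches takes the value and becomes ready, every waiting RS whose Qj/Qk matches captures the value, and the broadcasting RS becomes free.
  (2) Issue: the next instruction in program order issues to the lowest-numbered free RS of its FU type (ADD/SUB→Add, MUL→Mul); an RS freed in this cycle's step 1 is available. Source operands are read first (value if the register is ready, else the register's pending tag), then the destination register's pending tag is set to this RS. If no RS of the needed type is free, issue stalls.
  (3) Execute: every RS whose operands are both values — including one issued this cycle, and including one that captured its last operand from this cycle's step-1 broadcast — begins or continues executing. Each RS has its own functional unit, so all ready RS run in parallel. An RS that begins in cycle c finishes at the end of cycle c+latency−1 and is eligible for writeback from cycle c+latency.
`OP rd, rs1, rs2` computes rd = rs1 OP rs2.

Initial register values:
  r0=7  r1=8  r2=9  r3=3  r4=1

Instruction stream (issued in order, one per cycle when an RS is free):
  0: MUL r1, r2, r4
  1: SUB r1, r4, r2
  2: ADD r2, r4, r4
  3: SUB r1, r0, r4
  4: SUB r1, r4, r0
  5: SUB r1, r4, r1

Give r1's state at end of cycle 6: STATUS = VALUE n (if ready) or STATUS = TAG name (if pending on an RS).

STATUS = TAG Add1

cycle 1: issue MUL r1<-Mul1 // r0:7,r1:Mul1,r2:9,r3:3,r4:1
cycle 2: issue SUB r1<-Add1 // r0:7,r1:Add1,r2:9,r3:3,r4:1
cycle 3: issue ADD r2<-Add2 // r0:7,r1:Add1,r2:Add2,r3:3,r4:1
cycle 4: CDB Add1=-8; issue SUB r1<-Add1 // r0:7,r1:Add1,r2:Add2,r3:3,r4:1
cycle 5: CDB Add2=2; issue SUB r1<-Add2 // r0:7,r1:Add2,r2:2,r3:3,r4:1
cycle 6: CDB Add1=6; issue SUB r1<-Add1 // r0:7,r1:Add1,r2:2,r3:3,r4:1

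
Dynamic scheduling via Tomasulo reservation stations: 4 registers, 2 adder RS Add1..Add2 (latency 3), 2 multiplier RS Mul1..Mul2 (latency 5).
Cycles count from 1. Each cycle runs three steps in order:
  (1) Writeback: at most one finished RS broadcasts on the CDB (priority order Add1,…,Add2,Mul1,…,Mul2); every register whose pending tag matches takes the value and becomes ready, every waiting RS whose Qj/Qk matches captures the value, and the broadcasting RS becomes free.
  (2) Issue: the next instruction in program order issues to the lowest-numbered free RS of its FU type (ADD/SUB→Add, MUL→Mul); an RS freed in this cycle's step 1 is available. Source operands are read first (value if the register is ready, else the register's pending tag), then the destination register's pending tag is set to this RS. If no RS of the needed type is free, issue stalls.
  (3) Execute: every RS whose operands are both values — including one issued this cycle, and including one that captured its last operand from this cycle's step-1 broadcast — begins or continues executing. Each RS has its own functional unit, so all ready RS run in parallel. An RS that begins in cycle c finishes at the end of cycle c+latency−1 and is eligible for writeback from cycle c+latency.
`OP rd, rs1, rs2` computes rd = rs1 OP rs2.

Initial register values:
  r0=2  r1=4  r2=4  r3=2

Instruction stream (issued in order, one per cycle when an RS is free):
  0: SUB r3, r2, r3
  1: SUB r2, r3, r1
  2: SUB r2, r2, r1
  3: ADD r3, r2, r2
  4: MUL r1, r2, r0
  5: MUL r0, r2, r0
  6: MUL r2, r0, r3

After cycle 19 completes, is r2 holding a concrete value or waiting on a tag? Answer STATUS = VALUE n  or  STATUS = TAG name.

STATUS = TAG Mul1

c1: issue SUB r3<-Add1 | r0:2,r1:4,r2:4,r3:Add1
c2: issue SUB r2<-Add2 | r0:2,r1:4,r2:Add2,r3:Add1
c3: stall | r0:2,r1:4,r2:Add2,r3:Add1
c4: CDB Add1=2; issue SUB r2<-Add1 | r0:2,r1:4,r2:Add1,r3:2
c5: stall | r0:2,r1:4,r2:Add1,r3:2
c6: stall | r0:2,r1:4,r2:Add1,r3:2
c7: CDB Add2=-2; issue ADD r3<-Add2 | r0:2,r1:4,r2:Add1,r3:Add2
c8: issue MUL r1<-Mul1 | r0:2,r1:Mul1,r2:Add1,r3:Add2
c9: issue MUL r0<-Mul2 | r0:Mul2,r1:Mul1,r2:Add1,r3:Add2
c10: CDB Add1=-6; stall | r0:Mul2,r1:Mul1,r2:-6,r3:Add2
c11: stall | r0:Mul2,r1:Mul1,r2:-6,r3:Add2
c12: stall | r0:Mul2,r1:Mul1,r2:-6,r3:Add2
c13: CDB Add2=-12; stall | r0:Mul2,r1:Mul1,r2:-6,r3:-12
c14: stall | r0:Mul2,r1:Mul1,r2:-6,r3:-12
c15: CDB Mul1=-12; issue MUL r2<-Mul1 | r0:Mul2,r1:-12,r2:Mul1,r3:-12
c16: CDB Mul2=-12 | r0:-12,r1:-12,r2:Mul1,r3:-12
c17: - | r0:-12,r1:-12,r2:Mul1,r3:-12
c18: - | r0:-12,r1:-12,r2:Mul1,r3:-12
c19: - | r0:-12,r1:-12,r2:Mul1,r3:-12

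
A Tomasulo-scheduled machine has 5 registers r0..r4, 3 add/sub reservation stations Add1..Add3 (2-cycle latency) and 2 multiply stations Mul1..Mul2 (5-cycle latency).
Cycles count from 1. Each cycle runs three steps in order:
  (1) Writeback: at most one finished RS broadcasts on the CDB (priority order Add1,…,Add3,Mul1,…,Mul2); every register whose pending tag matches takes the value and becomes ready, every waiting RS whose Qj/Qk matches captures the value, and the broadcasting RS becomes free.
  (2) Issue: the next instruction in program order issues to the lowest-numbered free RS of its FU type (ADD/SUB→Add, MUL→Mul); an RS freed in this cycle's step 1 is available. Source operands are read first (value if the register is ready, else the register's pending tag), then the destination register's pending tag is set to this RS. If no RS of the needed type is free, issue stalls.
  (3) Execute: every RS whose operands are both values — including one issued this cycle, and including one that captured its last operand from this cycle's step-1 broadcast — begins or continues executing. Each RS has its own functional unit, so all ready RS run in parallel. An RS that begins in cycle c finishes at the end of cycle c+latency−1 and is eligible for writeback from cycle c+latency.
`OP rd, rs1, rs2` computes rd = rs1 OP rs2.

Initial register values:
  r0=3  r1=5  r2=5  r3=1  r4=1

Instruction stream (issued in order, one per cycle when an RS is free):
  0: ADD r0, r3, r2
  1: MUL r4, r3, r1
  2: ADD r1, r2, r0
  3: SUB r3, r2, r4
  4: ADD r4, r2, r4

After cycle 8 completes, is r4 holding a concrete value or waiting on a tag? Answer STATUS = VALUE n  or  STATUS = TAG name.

  c1: issue ADD r0<-Add1  regs: r0:Add1,r1:5,r2:5,r3:1,r4:1
  c2: issue MUL r4<-Mul1  regs: r0:Add1,r1:5,r2:5,r3:1,r4:Mul1
  c3: CDB Add1=6; issue ADD r1<-Add1  regs: r0:6,r1:Add1,r2:5,r3:1,r4:Mul1
  c4: issue SUB r3<-Add2  regs: r0:6,r1:Add1,r2:5,r3:Add2,r4:Mul1
  c5: CDB Add1=11; issue ADD r4<-Add1  regs: r0:6,r1:11,r2:5,r3:Add2,r4:Add1
  c6: -  regs: r0:6,r1:11,r2:5,r3:Add2,r4:Add1
  c7: CDB Mul1=5  regs: r0:6,r1:11,r2:5,r3:Add2,r4:Add1
  c8: -  regs: r0:6,r1:11,r2:5,r3:Add2,r4:Add1

STATUS = TAG Add1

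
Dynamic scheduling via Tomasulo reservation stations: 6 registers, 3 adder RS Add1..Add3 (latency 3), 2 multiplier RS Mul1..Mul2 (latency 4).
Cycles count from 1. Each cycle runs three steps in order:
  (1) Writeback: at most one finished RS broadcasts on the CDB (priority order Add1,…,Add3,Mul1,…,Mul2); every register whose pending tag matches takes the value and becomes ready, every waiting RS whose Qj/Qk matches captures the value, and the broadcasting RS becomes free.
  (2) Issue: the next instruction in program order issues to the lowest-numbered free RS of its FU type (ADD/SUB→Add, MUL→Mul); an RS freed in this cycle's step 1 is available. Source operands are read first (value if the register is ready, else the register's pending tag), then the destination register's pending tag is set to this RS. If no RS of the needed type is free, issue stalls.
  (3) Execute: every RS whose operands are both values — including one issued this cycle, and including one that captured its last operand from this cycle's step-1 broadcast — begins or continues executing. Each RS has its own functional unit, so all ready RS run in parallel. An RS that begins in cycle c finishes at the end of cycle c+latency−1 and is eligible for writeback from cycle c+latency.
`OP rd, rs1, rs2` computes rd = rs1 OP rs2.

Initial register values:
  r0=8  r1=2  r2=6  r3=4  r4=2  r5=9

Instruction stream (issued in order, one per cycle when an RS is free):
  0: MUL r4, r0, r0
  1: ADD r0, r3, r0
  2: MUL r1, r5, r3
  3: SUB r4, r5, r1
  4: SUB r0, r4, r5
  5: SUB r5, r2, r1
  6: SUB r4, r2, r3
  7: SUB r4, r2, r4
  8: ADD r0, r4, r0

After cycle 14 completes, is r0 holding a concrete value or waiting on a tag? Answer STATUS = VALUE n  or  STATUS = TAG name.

STATUS = TAG Add1

c1: issue MUL r4<-Mul1 | r0:8,r1:2,r2:6,r3:4,r4:Mul1,r5:9
c2: issue ADD r0<-Add1 | r0:Add1,r1:2,r2:6,r3:4,r4:Mul1,r5:9
c3: issue MUL r1<-Mul2 | r0:Add1,r1:Mul2,r2:6,r3:4,r4:Mul1,r5:9
c4: issue SUB r4<-Add2 | r0:Add1,r1:Mul2,r2:6,r3:4,r4:Add2,r5:9
c5: CDB Add1=12; issue SUB r0<-Add1 | r0:Add1,r1:Mul2,r2:6,r3:4,r4:Add2,r5:9
c6: CDB Mul1=64; issue SUB r5<-Add3 | r0:Add1,r1:Mul2,r2:6,r3:4,r4:Add2,r5:Add3
c7: CDB Mul2=36; stall | r0:Add1,r1:36,r2:6,r3:4,r4:Add2,r5:Add3
c8: stall | r0:Add1,r1:36,r2:6,r3:4,r4:Add2,r5:Add3
c9: stall | r0:Add1,r1:36,r2:6,r3:4,r4:Add2,r5:Add3
c10: CDB Add2=-27; issue SUB r4<-Add2 | r0:Add1,r1:36,r2:6,r3:4,r4:Add2,r5:Add3
c11: CDB Add3=-30; issue SUB r4<-Add3 | r0:Add1,r1:36,r2:6,r3:4,r4:Add3,r5:-30
c12: stall | r0:Add1,r1:36,r2:6,r3:4,r4:Add3,r5:-30
c13: CDB Add1=-36; issue ADD r0<-Add1 | r0:Add1,r1:36,r2:6,r3:4,r4:Add3,r5:-30
c14: CDB Add2=2 | r0:Add1,r1:36,r2:6,r3:4,r4:Add3,r5:-30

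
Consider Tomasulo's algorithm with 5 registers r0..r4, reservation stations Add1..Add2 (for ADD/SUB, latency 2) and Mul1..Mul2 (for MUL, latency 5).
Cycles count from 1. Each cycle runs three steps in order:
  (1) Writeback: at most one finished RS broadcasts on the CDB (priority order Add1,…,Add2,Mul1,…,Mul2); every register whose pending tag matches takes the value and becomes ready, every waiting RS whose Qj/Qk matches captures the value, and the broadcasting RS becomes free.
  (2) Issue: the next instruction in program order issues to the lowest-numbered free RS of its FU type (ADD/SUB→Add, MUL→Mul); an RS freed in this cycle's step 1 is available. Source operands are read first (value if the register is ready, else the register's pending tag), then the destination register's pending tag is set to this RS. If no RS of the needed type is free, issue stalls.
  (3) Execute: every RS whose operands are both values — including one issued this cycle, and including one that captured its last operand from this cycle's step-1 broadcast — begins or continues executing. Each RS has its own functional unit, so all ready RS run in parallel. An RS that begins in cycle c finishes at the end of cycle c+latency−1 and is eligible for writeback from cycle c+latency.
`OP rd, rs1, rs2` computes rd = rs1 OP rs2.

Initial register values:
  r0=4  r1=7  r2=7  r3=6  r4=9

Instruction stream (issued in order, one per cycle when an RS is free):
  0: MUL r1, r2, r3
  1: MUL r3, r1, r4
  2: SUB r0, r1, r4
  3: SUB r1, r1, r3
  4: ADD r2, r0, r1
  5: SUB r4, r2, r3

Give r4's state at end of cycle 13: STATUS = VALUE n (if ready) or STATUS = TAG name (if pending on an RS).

cycle 1: issue MUL r1<-Mul1 // r0:4,r1:Mul1,r2:7,r3:6,r4:9
cycle 2: issue MUL r3<-Mul2 // r0:4,r1:Mul1,r2:7,r3:Mul2,r4:9
cycle 3: issue SUB r0<-Add1 // r0:Add1,r1:Mul1,r2:7,r3:Mul2,r4:9
cycle 4: issue SUB r1<-Add2 // r0:Add1,r1:Add2,r2:7,r3:Mul2,r4:9
cycle 5: stall // r0:Add1,r1:Add2,r2:7,r3:Mul2,r4:9
cycle 6: CDB Mul1=42; stall // r0:Add1,r1:Add2,r2:7,r3:Mul2,r4:9
cycle 7: stall // r0:Add1,r1:Add2,r2:7,r3:Mul2,r4:9
cycle 8: CDB Add1=33; issue ADD r2<-Add1 // r0:33,r1:Add2,r2:Add1,r3:Mul2,r4:9
cycle 9: stall // r0:33,r1:Add2,r2:Add1,r3:Mul2,r4:9
cycle 10: stall // r0:33,r1:Add2,r2:Add1,r3:Mul2,r4:9
cycle 11: CDB Mul2=378; stall // r0:33,r1:Add2,r2:Add1,r3:378,r4:9
cycle 12: stall // r0:33,r1:Add2,r2:Add1,r3:378,r4:9
cycle 13: CDB Add2=-336; issue SUB r4<-Add2 // r0:33,r1:-336,r2:Add1,r3:378,r4:Add2

STATUS = TAG Add2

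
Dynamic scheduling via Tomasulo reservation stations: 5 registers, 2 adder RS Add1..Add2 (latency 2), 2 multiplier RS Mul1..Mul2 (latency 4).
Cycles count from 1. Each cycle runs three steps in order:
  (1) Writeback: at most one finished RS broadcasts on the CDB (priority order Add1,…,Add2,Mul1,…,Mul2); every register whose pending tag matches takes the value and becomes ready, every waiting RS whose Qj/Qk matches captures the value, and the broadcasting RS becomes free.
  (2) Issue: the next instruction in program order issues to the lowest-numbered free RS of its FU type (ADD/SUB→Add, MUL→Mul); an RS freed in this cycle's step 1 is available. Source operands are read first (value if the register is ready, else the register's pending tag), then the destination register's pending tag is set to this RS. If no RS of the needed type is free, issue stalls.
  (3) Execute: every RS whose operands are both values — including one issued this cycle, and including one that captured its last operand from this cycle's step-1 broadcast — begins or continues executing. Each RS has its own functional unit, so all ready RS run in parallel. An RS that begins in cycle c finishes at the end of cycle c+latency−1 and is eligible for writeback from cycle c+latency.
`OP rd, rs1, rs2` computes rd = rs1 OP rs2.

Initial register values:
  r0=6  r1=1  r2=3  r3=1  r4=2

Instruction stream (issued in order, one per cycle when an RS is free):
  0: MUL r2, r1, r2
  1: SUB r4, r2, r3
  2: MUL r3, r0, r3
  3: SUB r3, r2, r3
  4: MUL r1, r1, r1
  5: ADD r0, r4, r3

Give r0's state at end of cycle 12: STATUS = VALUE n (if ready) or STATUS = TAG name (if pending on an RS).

STATUS = VALUE -1

  c1: issue MUL r2<-Mul1  regs: r0:6,r1:1,r2:Mul1,r3:1,r4:2
  c2: issue SUB r4<-Add1  regs: r0:6,r1:1,r2:Mul1,r3:1,r4:Add1
  c3: issue MUL r3<-Mul2  regs: r0:6,r1:1,r2:Mul1,r3:Mul2,r4:Add1
  c4: issue SUB r3<-Add2  regs: r0:6,r1:1,r2:Mul1,r3:Add2,r4:Add1
  c5: CDB Mul1=3; issue MUL r1<-Mul1  regs: r0:6,r1:Mul1,r2:3,r3:Add2,r4:Add1
  c6: stall  regs: r0:6,r1:Mul1,r2:3,r3:Add2,r4:Add1
  c7: CDB Add1=2; issue ADD r0<-Add1  regs: r0:Add1,r1:Mul1,r2:3,r3:Add2,r4:2
  c8: CDB Mul2=6  regs: r0:Add1,r1:Mul1,r2:3,r3:Add2,r4:2
  c9: CDB Mul1=1  regs: r0:Add1,r1:1,r2:3,r3:Add2,r4:2
  c10: CDB Add2=-3  regs: r0:Add1,r1:1,r2:3,r3:-3,r4:2
  c11: -  regs: r0:Add1,r1:1,r2:3,r3:-3,r4:2
  c12: CDB Add1=-1  regs: r0:-1,r1:1,r2:3,r3:-3,r4:2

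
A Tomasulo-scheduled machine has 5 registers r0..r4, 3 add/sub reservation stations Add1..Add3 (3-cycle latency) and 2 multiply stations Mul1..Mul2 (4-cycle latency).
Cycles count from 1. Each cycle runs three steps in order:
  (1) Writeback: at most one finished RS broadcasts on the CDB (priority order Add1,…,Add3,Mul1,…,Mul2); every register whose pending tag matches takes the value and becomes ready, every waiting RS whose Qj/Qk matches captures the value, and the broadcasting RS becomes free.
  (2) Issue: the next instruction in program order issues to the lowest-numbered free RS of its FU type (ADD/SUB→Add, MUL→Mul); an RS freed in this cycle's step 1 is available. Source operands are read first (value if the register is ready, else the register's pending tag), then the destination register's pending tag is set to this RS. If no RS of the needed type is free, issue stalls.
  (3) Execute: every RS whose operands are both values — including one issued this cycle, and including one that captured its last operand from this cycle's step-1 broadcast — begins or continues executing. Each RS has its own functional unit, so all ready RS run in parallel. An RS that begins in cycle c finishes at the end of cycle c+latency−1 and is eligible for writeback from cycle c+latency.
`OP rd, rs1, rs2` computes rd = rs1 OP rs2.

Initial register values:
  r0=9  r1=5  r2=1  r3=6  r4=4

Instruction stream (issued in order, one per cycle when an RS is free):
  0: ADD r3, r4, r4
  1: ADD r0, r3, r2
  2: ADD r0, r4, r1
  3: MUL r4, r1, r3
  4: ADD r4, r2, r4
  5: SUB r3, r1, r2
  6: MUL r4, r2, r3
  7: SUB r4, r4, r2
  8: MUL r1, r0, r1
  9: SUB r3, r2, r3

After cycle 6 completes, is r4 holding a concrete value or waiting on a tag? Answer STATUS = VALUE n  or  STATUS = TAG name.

c1: issue ADD r3<-Add1 | r0:9,r1:5,r2:1,r3:Add1,r4:4
c2: issue ADD r0<-Add2 | r0:Add2,r1:5,r2:1,r3:Add1,r4:4
c3: issue ADD r0<-Add3 | r0:Add3,r1:5,r2:1,r3:Add1,r4:4
c4: CDB Add1=8; issue MUL r4<-Mul1 | r0:Add3,r1:5,r2:1,r3:8,r4:Mul1
c5: issue ADD r4<-Add1 | r0:Add3,r1:5,r2:1,r3:8,r4:Add1
c6: CDB Add3=9; issue SUB r3<-Add3 | r0:9,r1:5,r2:1,r3:Add3,r4:Add1

STATUS = TAG Add1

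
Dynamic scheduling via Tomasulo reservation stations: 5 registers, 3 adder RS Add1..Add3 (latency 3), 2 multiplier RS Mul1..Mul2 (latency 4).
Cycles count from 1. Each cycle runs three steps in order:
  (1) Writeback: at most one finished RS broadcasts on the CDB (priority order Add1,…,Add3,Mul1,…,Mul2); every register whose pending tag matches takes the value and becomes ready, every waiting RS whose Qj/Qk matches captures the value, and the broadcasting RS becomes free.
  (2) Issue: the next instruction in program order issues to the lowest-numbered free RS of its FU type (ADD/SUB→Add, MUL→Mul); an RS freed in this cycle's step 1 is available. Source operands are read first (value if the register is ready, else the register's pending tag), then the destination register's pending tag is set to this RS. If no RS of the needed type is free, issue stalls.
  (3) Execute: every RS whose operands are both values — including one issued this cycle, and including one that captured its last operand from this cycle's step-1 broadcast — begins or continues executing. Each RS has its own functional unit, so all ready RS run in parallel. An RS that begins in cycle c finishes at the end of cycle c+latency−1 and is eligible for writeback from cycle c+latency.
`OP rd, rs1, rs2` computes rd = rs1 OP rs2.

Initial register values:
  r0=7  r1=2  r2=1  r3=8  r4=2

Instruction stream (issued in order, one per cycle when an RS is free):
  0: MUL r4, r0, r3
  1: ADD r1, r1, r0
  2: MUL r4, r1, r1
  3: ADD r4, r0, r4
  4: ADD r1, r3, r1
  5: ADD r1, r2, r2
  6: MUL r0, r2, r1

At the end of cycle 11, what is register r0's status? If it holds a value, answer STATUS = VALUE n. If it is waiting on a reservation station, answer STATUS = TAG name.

c1: issue MUL r4<-Mul1 | r0:7,r1:2,r2:1,r3:8,r4:Mul1
c2: issue ADD r1<-Add1 | r0:7,r1:Add1,r2:1,r3:8,r4:Mul1
c3: issue MUL r4<-Mul2 | r0:7,r1:Add1,r2:1,r3:8,r4:Mul2
c4: issue ADD r4<-Add2 | r0:7,r1:Add1,r2:1,r3:8,r4:Add2
c5: CDB Add1=9; issue ADD r1<-Add1 | r0:7,r1:Add1,r2:1,r3:8,r4:Add2
c6: CDB Mul1=56; issue ADD r1<-Add3 | r0:7,r1:Add3,r2:1,r3:8,r4:Add2
c7: issue MUL r0<-Mul1 | r0:Mul1,r1:Add3,r2:1,r3:8,r4:Add2
c8: CDB Add1=17 | r0:Mul1,r1:Add3,r2:1,r3:8,r4:Add2
c9: CDB Add3=2 | r0:Mul1,r1:2,r2:1,r3:8,r4:Add2
c10: CDB Mul2=81 | r0:Mul1,r1:2,r2:1,r3:8,r4:Add2
c11: - | r0:Mul1,r1:2,r2:1,r3:8,r4:Add2

STATUS = TAG Mul1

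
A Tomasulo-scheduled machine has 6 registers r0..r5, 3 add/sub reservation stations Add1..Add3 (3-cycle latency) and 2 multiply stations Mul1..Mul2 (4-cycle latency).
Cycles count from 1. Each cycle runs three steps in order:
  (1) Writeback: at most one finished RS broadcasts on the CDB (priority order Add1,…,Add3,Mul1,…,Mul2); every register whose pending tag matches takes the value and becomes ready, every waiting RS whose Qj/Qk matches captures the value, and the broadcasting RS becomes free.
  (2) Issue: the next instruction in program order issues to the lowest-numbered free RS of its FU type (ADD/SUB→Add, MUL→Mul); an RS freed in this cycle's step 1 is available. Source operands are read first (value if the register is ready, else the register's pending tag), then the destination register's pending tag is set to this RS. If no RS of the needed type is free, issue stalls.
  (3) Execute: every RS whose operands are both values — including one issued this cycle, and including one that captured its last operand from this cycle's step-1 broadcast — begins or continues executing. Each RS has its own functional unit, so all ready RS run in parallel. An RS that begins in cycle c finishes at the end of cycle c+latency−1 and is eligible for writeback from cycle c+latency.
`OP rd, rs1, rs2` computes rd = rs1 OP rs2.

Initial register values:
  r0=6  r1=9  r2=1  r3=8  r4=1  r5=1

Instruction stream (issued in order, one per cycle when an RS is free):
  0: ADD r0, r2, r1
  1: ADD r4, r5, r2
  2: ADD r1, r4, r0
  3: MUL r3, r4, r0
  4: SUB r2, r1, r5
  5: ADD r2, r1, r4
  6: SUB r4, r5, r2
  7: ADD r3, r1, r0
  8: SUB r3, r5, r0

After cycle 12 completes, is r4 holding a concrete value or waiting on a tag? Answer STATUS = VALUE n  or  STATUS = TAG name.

STATUS = TAG Add3

c1: issue ADD r0<-Add1 | r0:Add1,r1:9,r2:1,r3:8,r4:1,r5:1
c2: issue ADD r4<-Add2 | r0:Add1,r1:9,r2:1,r3:8,r4:Add2,r5:1
c3: issue ADD r1<-Add3 | r0:Add1,r1:Add3,r2:1,r3:8,r4:Add2,r5:1
c4: CDB Add1=10; issue MUL r3<-Mul1 | r0:10,r1:Add3,r2:1,r3:Mul1,r4:Add2,r5:1
c5: CDB Add2=2; issue SUB r2<-Add1 | r0:10,r1:Add3,r2:Add1,r3:Mul1,r4:2,r5:1
c6: issue ADD r2<-Add2 | r0:10,r1:Add3,r2:Add2,r3:Mul1,r4:2,r5:1
c7: stall | r0:10,r1:Add3,r2:Add2,r3:Mul1,r4:2,r5:1
c8: CDB Add3=12; issue SUB r4<-Add3 | r0:10,r1:12,r2:Add2,r3:Mul1,r4:Add3,r5:1
c9: CDB Mul1=20; stall | r0:10,r1:12,r2:Add2,r3:20,r4:Add3,r5:1
c10: stall | r0:10,r1:12,r2:Add2,r3:20,r4:Add3,r5:1
c11: CDB Add1=11; issue ADD r3<-Add1 | r0:10,r1:12,r2:Add2,r3:Add1,r4:Add3,r5:1
c12: CDB Add2=14; issue SUB r3<-Add2 | r0:10,r1:12,r2:14,r3:Add2,r4:Add3,r5:1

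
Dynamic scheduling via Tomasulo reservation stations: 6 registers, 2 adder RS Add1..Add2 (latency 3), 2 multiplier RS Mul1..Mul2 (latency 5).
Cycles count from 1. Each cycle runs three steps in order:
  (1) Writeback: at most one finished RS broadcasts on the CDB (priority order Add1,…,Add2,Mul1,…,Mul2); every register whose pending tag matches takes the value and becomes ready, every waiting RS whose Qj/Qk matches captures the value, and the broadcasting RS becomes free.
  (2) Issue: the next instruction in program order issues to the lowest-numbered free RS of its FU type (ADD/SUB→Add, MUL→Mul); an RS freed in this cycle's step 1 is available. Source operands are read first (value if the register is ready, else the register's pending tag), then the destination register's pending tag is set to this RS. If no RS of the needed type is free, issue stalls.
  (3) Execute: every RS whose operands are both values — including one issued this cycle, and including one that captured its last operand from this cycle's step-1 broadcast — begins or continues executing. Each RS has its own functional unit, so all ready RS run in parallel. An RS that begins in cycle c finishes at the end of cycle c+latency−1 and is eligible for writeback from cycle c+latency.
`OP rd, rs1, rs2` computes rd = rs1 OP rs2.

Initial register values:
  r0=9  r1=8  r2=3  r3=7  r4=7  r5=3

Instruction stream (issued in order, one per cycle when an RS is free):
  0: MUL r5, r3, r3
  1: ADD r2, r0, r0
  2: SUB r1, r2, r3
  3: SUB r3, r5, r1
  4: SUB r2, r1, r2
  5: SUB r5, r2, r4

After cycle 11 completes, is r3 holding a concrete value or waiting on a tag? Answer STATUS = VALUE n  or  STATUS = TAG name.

c1: issue MUL r5<-Mul1 | r0:9,r1:8,r2:3,r3:7,r4:7,r5:Mul1
c2: issue ADD r2<-Add1 | r0:9,r1:8,r2:Add1,r3:7,r4:7,r5:Mul1
c3: issue SUB r1<-Add2 | r0:9,r1:Add2,r2:Add1,r3:7,r4:7,r5:Mul1
c4: stall | r0:9,r1:Add2,r2:Add1,r3:7,r4:7,r5:Mul1
c5: CDB Add1=18; issue SUB r3<-Add1 | r0:9,r1:Add2,r2:18,r3:Add1,r4:7,r5:Mul1
c6: CDB Mul1=49; stall | r0:9,r1:Add2,r2:18,r3:Add1,r4:7,r5:49
c7: stall | r0:9,r1:Add2,r2:18,r3:Add1,r4:7,r5:49
c8: CDB Add2=11; issue SUB r2<-Add2 | r0:9,r1:11,r2:Add2,r3:Add1,r4:7,r5:49
c9: stall | r0:9,r1:11,r2:Add2,r3:Add1,r4:7,r5:49
c10: stall | r0:9,r1:11,r2:Add2,r3:Add1,r4:7,r5:49
c11: CDB Add1=38; issue SUB r5<-Add1 | r0:9,r1:11,r2:Add2,r3:38,r4:7,r5:Add1

STATUS = VALUE 38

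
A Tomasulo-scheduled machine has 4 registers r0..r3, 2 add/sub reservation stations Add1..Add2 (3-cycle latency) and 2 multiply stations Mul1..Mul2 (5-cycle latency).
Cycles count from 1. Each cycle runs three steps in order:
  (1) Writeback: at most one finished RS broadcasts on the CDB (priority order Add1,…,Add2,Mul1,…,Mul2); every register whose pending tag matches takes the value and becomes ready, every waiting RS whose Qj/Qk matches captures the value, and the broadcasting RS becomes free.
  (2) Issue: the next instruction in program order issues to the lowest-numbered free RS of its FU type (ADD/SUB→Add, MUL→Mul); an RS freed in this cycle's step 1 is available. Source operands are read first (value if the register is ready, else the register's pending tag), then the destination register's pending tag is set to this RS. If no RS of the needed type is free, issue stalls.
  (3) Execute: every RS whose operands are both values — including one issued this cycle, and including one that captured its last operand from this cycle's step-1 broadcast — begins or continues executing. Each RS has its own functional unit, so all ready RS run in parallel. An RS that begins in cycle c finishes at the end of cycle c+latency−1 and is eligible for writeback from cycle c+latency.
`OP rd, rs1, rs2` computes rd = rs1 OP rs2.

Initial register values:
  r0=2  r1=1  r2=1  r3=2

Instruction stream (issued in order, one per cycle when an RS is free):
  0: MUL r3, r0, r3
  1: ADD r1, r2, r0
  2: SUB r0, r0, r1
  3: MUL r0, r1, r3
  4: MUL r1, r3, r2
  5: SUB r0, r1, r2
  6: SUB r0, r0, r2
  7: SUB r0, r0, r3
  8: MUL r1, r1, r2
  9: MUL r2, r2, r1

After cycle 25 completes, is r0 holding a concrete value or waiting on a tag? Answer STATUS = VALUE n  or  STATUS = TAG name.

STATUS = VALUE -2

  c1: issue MUL r3<-Mul1  regs: r0:2,r1:1,r2:1,r3:Mul1
  c2: issue ADD r1<-Add1  regs: r0:2,r1:Add1,r2:1,r3:Mul1
  c3: issue SUB r0<-Add2  regs: r0:Add2,r1:Add1,r2:1,r3:Mul1
  c4: issue MUL r0<-Mul2  regs: r0:Mul2,r1:Add1,r2:1,r3:Mul1
  c5: CDB Add1=3; stall  regs: r0:Mul2,r1:3,r2:1,r3:Mul1
  c6: CDB Mul1=4; issue MUL r1<-Mul1  regs: r0:Mul2,r1:Mul1,r2:1,r3:4
  c7: issue SUB r0<-Add1  regs: r0:Add1,r1:Mul1,r2:1,r3:4
  c8: CDB Add2=-1; issue SUB r0<-Add2  regs: r0:Add2,r1:Mul1,r2:1,r3:4
  c9: stall  regs: r0:Add2,r1:Mul1,r2:1,r3:4
  c10: stall  regs: r0:Add2,r1:Mul1,r2:1,r3:4
  c11: CDB Mul1=4; stall  regs: r0:Add2,r1:4,r2:1,r3:4
  c12: CDB Mul2=12; stall  regs: r0:Add2,r1:4,r2:1,r3:4
  c13: stall  regs: r0:Add2,r1:4,r2:1,r3:4
  c14: CDB Add1=3; issue SUB r0<-Add1  regs: r0:Add1,r1:4,r2:1,r3:4
  c15: issue MUL r1<-Mul1  regs: r0:Add1,r1:Mul1,r2:1,r3:4
  c16: issue MUL r2<-Mul2  regs: r0:Add1,r1:Mul1,r2:Mul2,r3:4
  c17: CDB Add2=2  regs: r0:Add1,r1:Mul1,r2:Mul2,r3:4
  c18: -  regs: r0:Add1,r1:Mul1,r2:Mul2,r3:4
  c19: -  regs: r0:Add1,r1:Mul1,r2:Mul2,r3:4
  c20: CDB Add1=-2  regs: r0:-2,r1:Mul1,r2:Mul2,r3:4
  c21: CDB Mul1=4  regs: r0:-2,r1:4,r2:Mul2,r3:4
  c22: -  regs: r0:-2,r1:4,r2:Mul2,r3:4
  c23: -  regs: r0:-2,r1:4,r2:Mul2,r3:4
  c24: -  regs: r0:-2,r1:4,r2:Mul2,r3:4
  c25: -  regs: r0:-2,r1:4,r2:Mul2,r3:4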